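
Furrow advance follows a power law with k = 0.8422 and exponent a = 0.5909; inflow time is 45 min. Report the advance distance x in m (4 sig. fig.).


Approach: apply the power-law advance function, x = k*t^a.
x = 0.8422 * 45^0.5909 = 7.985 m
Therefore the advance distance x = 7.985 m.


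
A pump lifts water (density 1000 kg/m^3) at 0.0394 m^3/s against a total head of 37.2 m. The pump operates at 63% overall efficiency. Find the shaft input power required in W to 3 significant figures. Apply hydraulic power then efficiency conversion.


Approach: apply hydraulic power then efficiency conversion, P = rho*g*Q*H; P_in = P/eta.
Step 1 — hydraulic power (P = rho*g*Q*H):
  P = 1000 * 9.81 * 0.0394 * 37.2 = 14378 W
Step 2 — input power: P_in = P/eta = 14378 / 0.63 = 22800 W
Therefore the shaft input power required = 22800 W.


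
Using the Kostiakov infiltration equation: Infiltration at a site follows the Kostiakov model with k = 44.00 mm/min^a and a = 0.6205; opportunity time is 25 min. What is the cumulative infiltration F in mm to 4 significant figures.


Approach: apply the Kostiakov infiltration equation, F = k*t^a.
F = 44.00 * 25^0.6205 = 324.2 mm
Therefore the cumulative infiltration F = 324.2 mm.


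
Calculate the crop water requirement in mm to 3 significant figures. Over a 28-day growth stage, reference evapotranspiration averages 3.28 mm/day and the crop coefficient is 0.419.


Approach: apply the crop water requirement relation, CWR = ET0 * Kc * days.
CWR = 3.28 * 0.419 * 28 = 38.5 mm
Therefore the crop water requirement = 38.5 mm.


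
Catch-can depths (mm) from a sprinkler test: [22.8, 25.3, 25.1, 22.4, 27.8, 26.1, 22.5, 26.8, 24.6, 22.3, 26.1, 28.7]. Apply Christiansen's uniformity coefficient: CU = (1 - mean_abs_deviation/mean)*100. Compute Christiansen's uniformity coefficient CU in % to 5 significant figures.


mean = 25.04167 mm
mean |d_i - mean| = 1.768056 mm
CU = (1 - 1.768056/25.04167)*100 = 92.940 %
Therefore Christiansen's uniformity coefficient CU = 92.940 %.


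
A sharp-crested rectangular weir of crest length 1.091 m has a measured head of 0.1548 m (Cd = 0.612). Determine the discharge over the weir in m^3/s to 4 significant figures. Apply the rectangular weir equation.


Approach: apply the rectangular weir equation, Q = (2/3)*Cd*L*sqrt(2g)*H^1.5.
Q = (2/3)*0.612*1.091*sqrt(2*9.81)*0.1548^1.5 = 0.1201 m^3/s
Therefore the discharge over the weir = 0.1201 m^3/s.


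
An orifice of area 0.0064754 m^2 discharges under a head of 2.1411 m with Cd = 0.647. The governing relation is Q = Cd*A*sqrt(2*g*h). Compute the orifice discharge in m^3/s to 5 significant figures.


Q = 0.647 * 0.0064754 * sqrt(2*9.81*2.1411) = 0.027154 m^3/s
Therefore the orifice discharge = 0.027154 m^3/s.


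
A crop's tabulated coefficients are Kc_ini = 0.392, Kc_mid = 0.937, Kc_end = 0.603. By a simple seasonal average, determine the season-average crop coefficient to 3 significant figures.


Approach: apply a simple seasonal average, Kc_avg = (Kc_ini + Kc_mid + Kc_end)/3.
Kc_avg = (0.392 + 0.937 + 0.603)/3 = 0.644
Therefore the season-average crop coefficient = 0.644.


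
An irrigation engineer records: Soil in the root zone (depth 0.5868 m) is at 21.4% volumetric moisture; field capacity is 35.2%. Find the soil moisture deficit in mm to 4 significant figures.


Approach: apply the soil moisture deficit relation, SMD = (FC - theta)/100 * depth * 1000.
SMD = (35.2 - 21.4)/100 * 0.5868 * 1000 = 80.98 mm
Therefore the soil moisture deficit = 80.98 mm.


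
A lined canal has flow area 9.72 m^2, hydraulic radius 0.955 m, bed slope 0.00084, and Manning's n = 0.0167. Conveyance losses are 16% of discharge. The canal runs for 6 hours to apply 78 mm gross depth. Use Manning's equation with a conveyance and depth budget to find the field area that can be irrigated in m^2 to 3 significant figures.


Approach: apply Manning's equation with a conveyance and depth budget, Q = (1/n)*A*R^(2/3)*S^(1/2); Q_field = Q*(1-loss); Area = Q_field*t/(d/1000).
Step 1 — canal discharge (Manning's equation):
  Q = (1/0.0167) * 9.72 * 0.955^(2/3) * 0.00084^(1/2) = 16.359 m^3/s
Step 2 — delivered flow: Q_field = 16.359*(1 - 16/100) = 13.742 m^3/s
Step 3 — volume delivered: V = 13.742 * 6*3600 = 296820 m^3
Step 4 — area served: A = V / (depth/1000) = 296820 / 0.078 = 3810000 m^2
Therefore the field area that can be irrigated = 3810000 m^2.


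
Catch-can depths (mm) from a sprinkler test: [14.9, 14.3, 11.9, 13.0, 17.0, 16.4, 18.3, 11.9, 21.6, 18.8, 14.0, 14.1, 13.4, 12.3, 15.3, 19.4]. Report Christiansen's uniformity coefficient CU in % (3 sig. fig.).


Approach: apply Christiansen's uniformity coefficient, CU = (1 - mean_abs_deviation/mean)*100.
mean = 15.412 mm
mean |d_i - mean| = 2.3781 mm
CU = (1 - 2.3781/15.412)*100 = 84.6 %
Therefore Christiansen's uniformity coefficient CU = 84.6 %.


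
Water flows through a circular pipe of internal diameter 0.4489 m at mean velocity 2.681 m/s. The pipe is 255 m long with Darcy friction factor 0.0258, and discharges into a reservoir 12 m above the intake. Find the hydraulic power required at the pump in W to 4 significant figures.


Approach: apply continuity + Darcy-Weisbach + hydraulic power, Q = A*v; hf = f*(L/D)*(v^2/(2g)); H = static + hf; P = rho*g*Q*H.
Step 1 — flow rate (continuity, Q = A*v):
  A = pi*(0.4489/2)^2 = 0.158267 m^2
  Q = 0.158267 * 2.681 = 0.424313 m^3/s
Step 2 — friction head loss (Darcy-Weisbach):
  hf = 0.0258 * (255/0.4489) * (2.681^2 / (2*9.81))
  hf = 5.36914 m
Step 3 — total head: H = 12 + 5.36914 = 17.3691 m
Step 4 — hydraulic power (P = rho*g*Q*H):
  P = 1000 * 9.81 * 0.424313 * 17.3691 = 72300 W
Therefore the hydraulic power required at the pump = 72300 W.


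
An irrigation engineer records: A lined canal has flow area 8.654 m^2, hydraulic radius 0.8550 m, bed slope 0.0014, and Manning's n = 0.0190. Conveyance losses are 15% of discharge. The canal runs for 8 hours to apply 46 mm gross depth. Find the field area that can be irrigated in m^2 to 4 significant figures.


Approach: apply Manning's equation with a conveyance and depth budget, Q = (1/n)*A*R^(2/3)*S^(1/2); Q_field = Q*(1-loss); Area = Q_field*t/(d/1000).
Step 1 — canal discharge (Manning's equation):
  Q = (1/0.0190) * 8.654 * 0.8550^(2/3) * 0.0014^(1/2) = 15.3522 m^3/s
Step 2 — delivered flow: Q_field = 15.3522*(1 - 15/100) = 13.0494 m^3/s
Step 3 — volume delivered: V = 13.0494 * 8*3600 = 375823 m^3
Step 4 — area served: A = V / (depth/1000) = 375823 / 0.046 = 8170000 m^2
Therefore the field area that can be irrigated = 8170000 m^2.


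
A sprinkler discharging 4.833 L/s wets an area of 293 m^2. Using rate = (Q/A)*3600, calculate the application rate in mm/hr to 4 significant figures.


rate = (4.833 / 293) * 3600 = 59.38 mm/hr
Therefore the application rate = 59.38 mm/hr.


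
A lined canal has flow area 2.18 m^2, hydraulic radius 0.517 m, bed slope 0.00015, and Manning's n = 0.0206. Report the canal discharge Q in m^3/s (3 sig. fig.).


Approach: apply Manning's equation, Q = (1/n)*A*R^(2/3)*S^(1/2).
Q = (1/0.0206) * 2.18 * 0.517^(2/3) * 0.00015^(1/2) = 0.835 m^3/s
Therefore the canal discharge Q = 0.835 m^3/s.


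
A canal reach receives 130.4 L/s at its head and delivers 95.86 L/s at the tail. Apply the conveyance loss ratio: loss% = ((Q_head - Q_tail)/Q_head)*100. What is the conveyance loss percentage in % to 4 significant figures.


loss = ((130.4 - 95.86)/130.4)*100 = 26.49 %
Therefore the conveyance loss percentage = 26.49 %.


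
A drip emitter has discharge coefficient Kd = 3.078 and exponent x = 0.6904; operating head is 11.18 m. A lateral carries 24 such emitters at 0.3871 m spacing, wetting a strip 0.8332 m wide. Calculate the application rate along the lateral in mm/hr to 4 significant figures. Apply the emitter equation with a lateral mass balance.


Approach: apply the emitter equation with a lateral mass balance, q = Kd*h^x; Q = n*q; rate = Q/(n*spacing*width).
Step 1 — single emitter flow (q = Kd*h^x):
  q = 3.078 * 11.18^0.6904 = 16.2972 L/hr
Step 2 — total lateral flow: Q = 24 * 16.2972 = 391.133 L/hr
Step 3 — wetted area: A = 24 * 0.3871 * 0.8332 = 7.74076 m^2
Step 4 — application rate: Q/A = 391.133/7.74076 = 50.53 mm/hr
Therefore the application rate along the lateral = 50.53 mm/hr.


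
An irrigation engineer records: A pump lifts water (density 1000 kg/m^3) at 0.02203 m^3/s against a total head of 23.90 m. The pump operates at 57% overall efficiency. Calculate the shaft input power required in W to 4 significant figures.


Approach: apply hydraulic power then efficiency conversion, P = rho*g*Q*H; P_in = P/eta.
Step 1 — hydraulic power (P = rho*g*Q*H):
  P = 1000 * 9.81 * 0.02203 * 23.90 = 5165.13 W
Step 2 — input power: P_in = P/eta = 5165.13 / 0.57 = 9062 W
Therefore the shaft input power required = 9062 W.


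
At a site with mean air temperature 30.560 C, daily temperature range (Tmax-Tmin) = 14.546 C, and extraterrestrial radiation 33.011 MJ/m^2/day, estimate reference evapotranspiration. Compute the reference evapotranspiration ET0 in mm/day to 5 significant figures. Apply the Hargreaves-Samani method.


Approach: apply the Hargreaves-Samani method, ET0 = 0.0023*(Tmean+17.8)*sqrt(Tmax-Tmin)*0.408*Ra.
ET0 = 0.0023*(30.560+17.8)*sqrt(14.546)*0.408*33.011 = 5.7135 mm/day
Therefore the reference evapotranspiration ET0 = 5.7135 mm/day.


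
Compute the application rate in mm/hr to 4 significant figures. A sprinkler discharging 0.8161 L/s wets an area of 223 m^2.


Approach: apply the application rate relation, rate = (Q/A)*3600.
rate = (0.8161 / 223) * 3600 = 13.17 mm/hr
Therefore the application rate = 13.17 mm/hr.


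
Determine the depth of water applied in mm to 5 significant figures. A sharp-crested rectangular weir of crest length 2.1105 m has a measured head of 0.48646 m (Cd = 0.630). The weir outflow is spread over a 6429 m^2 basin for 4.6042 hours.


Approach: apply the rectangular weir equation with a volume-to-depth conversion, Q = (2/3)*Cd*L*sqrt(2g)*H^1.5; d = Q*t/A * 1000.
Step 1 — weir discharge:
  Q = (2/3)*0.630*2.1105*sqrt(2*9.81)*0.48646^1.5 = 1.332155 m^3/s
Step 2 — volume: V = 1.332155 * 4.6042*3600 = 22080.63 m^3
Step 3 — depth: d = V/A * 1000 = 22080.63/6429 * 1000 = 3434.5 mm
Therefore the depth of water applied = 3434.5 mm.


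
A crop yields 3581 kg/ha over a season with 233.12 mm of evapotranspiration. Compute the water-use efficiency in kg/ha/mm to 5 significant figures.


Approach: apply the water-use efficiency ratio, WUE = yield/ET.
WUE = 3581 / 233.12 = 15.361 kg/ha/mm
Therefore the water-use efficiency = 15.361 kg/ha/mm.


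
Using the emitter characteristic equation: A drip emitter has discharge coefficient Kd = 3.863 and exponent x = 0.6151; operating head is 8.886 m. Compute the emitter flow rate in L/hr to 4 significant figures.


Approach: apply the emitter characteristic equation, q = Kd * h^x.
q = 3.863 * 8.886^0.6151 = 14.81 L/hr
Therefore the emitter flow rate = 14.81 L/hr.


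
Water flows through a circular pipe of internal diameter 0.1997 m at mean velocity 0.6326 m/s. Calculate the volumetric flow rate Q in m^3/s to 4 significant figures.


Approach: apply the continuity equation for pipe flow, Q = A * v with A = pi*(D/2)^2.
A = pi*(0.1997/2)^2 = 0.0313217 m^2
Q = 0.0313217 * 0.6326 = 0.01981 m^3/s
Therefore the volumetric flow rate Q = 0.01981 m^3/s.


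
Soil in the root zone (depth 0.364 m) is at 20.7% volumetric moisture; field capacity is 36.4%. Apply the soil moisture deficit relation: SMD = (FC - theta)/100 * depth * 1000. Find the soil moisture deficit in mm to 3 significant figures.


SMD = (36.4 - 20.7)/100 * 0.364 * 1000 = 57.1 mm
Therefore the soil moisture deficit = 57.1 mm.


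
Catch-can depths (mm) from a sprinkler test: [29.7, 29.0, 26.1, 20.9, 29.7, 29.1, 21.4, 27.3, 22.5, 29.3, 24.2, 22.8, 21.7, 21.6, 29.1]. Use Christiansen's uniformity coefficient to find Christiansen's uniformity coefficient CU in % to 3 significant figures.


Approach: apply Christiansen's uniformity coefficient, CU = (1 - mean_abs_deviation/mean)*100.
mean = 25.627 mm
mean |d_i - mean| = 3.2382 mm
CU = (1 - 3.2382/25.627)*100 = 87.4 %
Therefore Christiansen's uniformity coefficient CU = 87.4 %.


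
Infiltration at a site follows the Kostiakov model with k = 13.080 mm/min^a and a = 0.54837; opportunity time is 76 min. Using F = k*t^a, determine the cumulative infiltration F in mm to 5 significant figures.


F = 13.080 * 76^0.54837 = 140.60 mm
Therefore the cumulative infiltration F = 140.60 mm.


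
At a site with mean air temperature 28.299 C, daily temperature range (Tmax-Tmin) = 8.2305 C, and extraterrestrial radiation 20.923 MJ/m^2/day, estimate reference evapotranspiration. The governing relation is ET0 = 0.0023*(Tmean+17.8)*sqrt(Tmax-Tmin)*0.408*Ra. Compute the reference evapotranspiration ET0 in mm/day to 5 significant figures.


ET0 = 0.0023*(28.299+17.8)*sqrt(8.2305)*0.408*20.923 = 2.5967 mm/day
Therefore the reference evapotranspiration ET0 = 2.5967 mm/day.


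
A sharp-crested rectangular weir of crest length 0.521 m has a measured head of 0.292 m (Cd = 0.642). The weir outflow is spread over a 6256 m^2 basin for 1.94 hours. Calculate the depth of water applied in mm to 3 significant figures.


Approach: apply the rectangular weir equation with a volume-to-depth conversion, Q = (2/3)*Cd*L*sqrt(2g)*H^1.5; d = Q*t/A * 1000.
Step 1 — weir discharge:
  Q = (2/3)*0.642*0.521*sqrt(2*9.81)*0.292^1.5 = 0.15585 m^3/s
Step 2 — volume: V = 0.15585 * 1.94*3600 = 1088.5 m^3
Step 3 — depth: d = V/A * 1000 = 1088.5/6256 * 1000 = 174 mm
Therefore the depth of water applied = 174 mm.


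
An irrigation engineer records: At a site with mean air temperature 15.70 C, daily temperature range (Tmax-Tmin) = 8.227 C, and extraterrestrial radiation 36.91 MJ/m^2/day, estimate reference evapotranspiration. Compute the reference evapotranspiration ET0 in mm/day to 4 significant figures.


Approach: apply the Hargreaves-Samani method, ET0 = 0.0023*(Tmean+17.8)*sqrt(Tmax-Tmin)*0.408*Ra.
ET0 = 0.0023*(15.70+17.8)*sqrt(8.227)*0.408*36.91 = 3.328 mm/day
Therefore the reference evapotranspiration ET0 = 3.328 mm/day.


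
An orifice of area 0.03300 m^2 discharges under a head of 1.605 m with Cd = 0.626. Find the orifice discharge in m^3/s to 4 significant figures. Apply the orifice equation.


Approach: apply the orifice equation, Q = Cd*A*sqrt(2*g*h).
Q = 0.626 * 0.03300 * sqrt(2*9.81*1.605) = 0.1159 m^3/s
Therefore the orifice discharge = 0.1159 m^3/s.


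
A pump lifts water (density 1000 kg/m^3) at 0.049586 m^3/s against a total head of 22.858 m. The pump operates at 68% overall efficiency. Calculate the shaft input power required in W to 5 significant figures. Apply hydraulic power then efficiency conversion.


Approach: apply hydraulic power then efficiency conversion, P = rho*g*Q*H; P_in = P/eta.
Step 1 — hydraulic power (P = rho*g*Q*H):
  P = 1000 * 9.81 * 0.049586 * 22.858 = 11119.01 W
Step 2 — input power: P_in = P/eta = 11119.01 / 0.68 = 16351 W
Therefore the shaft input power required = 16351 W.


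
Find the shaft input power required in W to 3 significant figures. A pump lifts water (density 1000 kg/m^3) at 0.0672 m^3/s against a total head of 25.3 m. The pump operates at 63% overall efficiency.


Approach: apply hydraulic power then efficiency conversion, P = rho*g*Q*H; P_in = P/eta.
Step 1 — hydraulic power (P = rho*g*Q*H):
  P = 1000 * 9.81 * 0.0672 * 25.3 = 16679 W
Step 2 — input power: P_in = P/eta = 16679 / 0.63 = 26500 W
Therefore the shaft input power required = 26500 W.


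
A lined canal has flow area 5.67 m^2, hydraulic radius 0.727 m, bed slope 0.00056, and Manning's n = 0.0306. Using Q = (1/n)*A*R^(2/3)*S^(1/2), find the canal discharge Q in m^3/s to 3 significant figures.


Q = (1/0.0306) * 5.67 * 0.727^(2/3) * 0.00056^(1/2) = 3.55 m^3/s
Therefore the canal discharge Q = 3.55 m^3/s.


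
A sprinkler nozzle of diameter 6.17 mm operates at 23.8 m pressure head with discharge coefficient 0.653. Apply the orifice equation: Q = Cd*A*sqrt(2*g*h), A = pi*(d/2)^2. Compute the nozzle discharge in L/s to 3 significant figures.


A = pi*(6.17e-3/2)^2 = 2.9899e-05 m^2
Q = 0.653 * 2.9899e-05 * sqrt(2*9.81*23.8) * 1000 = 0.422 L/s
Therefore the nozzle discharge = 0.422 L/s.


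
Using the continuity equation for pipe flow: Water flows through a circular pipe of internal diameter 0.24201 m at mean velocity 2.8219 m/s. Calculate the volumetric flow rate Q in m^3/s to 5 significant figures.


Approach: apply the continuity equation for pipe flow, Q = A * v with A = pi*(D/2)^2.
A = pi*(0.24201/2)^2 = 0.04599986 m^2
Q = 0.04599986 * 2.8219 = 0.12981 m^3/s
Therefore the volumetric flow rate Q = 0.12981 m^3/s.


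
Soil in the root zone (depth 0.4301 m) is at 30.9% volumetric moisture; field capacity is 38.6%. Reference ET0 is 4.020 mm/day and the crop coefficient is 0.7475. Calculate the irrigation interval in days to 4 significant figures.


Approach: apply soil-water budget scheduling, SMD = (FC-theta)/100*depth*1000; ETc = ET0*Kc; interval = SMD/ETc.
Step 1 — soil moisture deficit:
  SMD = (38.6 - 30.9)/100 * 0.4301 * 1000 = 33.1177 mm
Step 2 — daily crop ET (ETc = ET0*Kc):
  ETc = 4.020 * 0.7475 = 3.00495 mm/day
Step 3 — irrigation interval (SMD/ETc):
  interval = 33.1177 / 3.00495 = 11.02 days
Therefore the irrigation interval = 11.02 days.


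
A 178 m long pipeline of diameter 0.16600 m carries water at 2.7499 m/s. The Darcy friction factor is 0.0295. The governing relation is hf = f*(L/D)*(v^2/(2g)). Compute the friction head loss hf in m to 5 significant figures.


hf = 0.0295 * (178/0.16600) * (2.7499^2 / (2*9.81))
hf = 12.192 m
Therefore the friction head loss hf = 12.192 m.


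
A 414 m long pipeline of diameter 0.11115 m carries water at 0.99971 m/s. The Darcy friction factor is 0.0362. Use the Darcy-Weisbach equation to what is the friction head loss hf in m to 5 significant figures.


Approach: apply the Darcy-Weisbach equation, hf = f*(L/D)*(v^2/(2g)).
hf = 0.0362 * (414/0.11115) * (0.99971^2 / (2*9.81))
hf = 6.8683 m
Therefore the friction head loss hf = 6.8683 m.


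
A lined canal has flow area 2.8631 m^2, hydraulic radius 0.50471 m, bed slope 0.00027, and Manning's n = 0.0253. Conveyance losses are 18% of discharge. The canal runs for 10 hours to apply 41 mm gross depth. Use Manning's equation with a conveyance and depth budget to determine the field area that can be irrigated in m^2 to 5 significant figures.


Approach: apply Manning's equation with a conveyance and depth budget, Q = (1/n)*A*R^(2/3)*S^(1/2); Q_field = Q*(1-loss); Area = Q_field*t/(d/1000).
Step 1 — canal discharge (Manning's equation):
  Q = (1/0.0253) * 2.8631 * 0.50471^(2/3) * 0.00027^(1/2) = 1.178761 m^3/s
Step 2 — delivered flow: Q_field = 1.178761*(1 - 18/100) = 0.9665842 m^3/s
Step 3 — volume delivered: V = 0.9665842 * 10*3600 = 34797.03 m^3
Step 4 — area served: A = V / (depth/1000) = 34797.03 / 0.041 = 848710 m^2
Therefore the field area that can be irrigated = 848710 m^2.


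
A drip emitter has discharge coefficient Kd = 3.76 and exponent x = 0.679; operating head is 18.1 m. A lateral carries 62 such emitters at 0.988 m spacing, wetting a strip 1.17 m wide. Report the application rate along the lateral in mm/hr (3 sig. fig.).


Approach: apply the emitter equation with a lateral mass balance, q = Kd*h^x; Q = n*q; rate = Q/(n*spacing*width).
Step 1 — single emitter flow (q = Kd*h^x):
  q = 3.76 * 18.1^0.679 = 26.863 L/hr
Step 2 — total lateral flow: Q = 62 * 26.863 = 1665.5 L/hr
Step 3 — wetted area: A = 62 * 0.988 * 1.17 = 71.670 m^2
Step 4 — application rate: Q/A = 1665.5/71.670 = 23.2 mm/hr
Therefore the application rate along the lateral = 23.2 mm/hr.


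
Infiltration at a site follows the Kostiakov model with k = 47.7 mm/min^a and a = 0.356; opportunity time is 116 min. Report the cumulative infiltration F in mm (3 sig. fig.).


Approach: apply the Kostiakov infiltration equation, F = k*t^a.
F = 47.7 * 116^0.356 = 259 mm
Therefore the cumulative infiltration F = 259 mm.


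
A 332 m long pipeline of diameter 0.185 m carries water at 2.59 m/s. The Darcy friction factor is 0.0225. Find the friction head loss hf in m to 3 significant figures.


Approach: apply the Darcy-Weisbach equation, hf = f*(L/D)*(v^2/(2g)).
hf = 0.0225 * (332/0.185) * (2.59^2 / (2*9.81))
hf = 13.8 m
Therefore the friction head loss hf = 13.8 m.


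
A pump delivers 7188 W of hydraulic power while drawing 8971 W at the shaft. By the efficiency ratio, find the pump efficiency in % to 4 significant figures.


Approach: apply the efficiency ratio, eta = (P_out/P_in)*100.
eta = (7188 / 8971) * 100 = 80.12 %
Therefore the pump efficiency = 80.12 %.


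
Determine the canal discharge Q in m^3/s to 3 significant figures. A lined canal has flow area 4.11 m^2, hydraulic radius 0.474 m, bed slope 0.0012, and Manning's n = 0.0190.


Approach: apply Manning's equation, Q = (1/n)*A*R^(2/3)*S^(1/2).
Q = (1/0.0190) * 4.11 * 0.474^(2/3) * 0.0012^(1/2) = 4.56 m^3/s
Therefore the canal discharge Q = 4.56 m^3/s.


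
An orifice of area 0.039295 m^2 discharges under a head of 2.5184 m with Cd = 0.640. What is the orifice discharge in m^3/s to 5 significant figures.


Approach: apply the orifice equation, Q = Cd*A*sqrt(2*g*h).
Q = 0.640 * 0.039295 * sqrt(2*9.81*2.5184) = 0.17678 m^3/s
Therefore the orifice discharge = 0.17678 m^3/s.


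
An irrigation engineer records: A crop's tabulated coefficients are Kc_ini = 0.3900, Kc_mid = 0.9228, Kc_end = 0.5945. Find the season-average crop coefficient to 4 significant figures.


Approach: apply a simple seasonal average, Kc_avg = (Kc_ini + Kc_mid + Kc_end)/3.
Kc_avg = (0.3900 + 0.9228 + 0.5945)/3 = 0.6358
Therefore the season-average crop coefficient = 0.6358.


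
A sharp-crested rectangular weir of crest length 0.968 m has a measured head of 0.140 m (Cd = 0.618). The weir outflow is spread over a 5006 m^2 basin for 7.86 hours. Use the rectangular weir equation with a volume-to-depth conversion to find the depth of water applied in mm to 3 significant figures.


Approach: apply the rectangular weir equation with a volume-to-depth conversion, Q = (2/3)*Cd*L*sqrt(2g)*H^1.5; d = Q*t/A * 1000.
Step 1 — weir discharge:
  Q = (2/3)*0.618*0.968*sqrt(2*9.81)*0.140^1.5 = 0.092537 m^3/s
Step 2 — volume: V = 0.092537 * 7.86*3600 = 2618.4 m^3
Step 3 — depth: d = V/A * 1000 = 2618.4/5006 * 1000 = 523 mm
Therefore the depth of water applied = 523 mm.


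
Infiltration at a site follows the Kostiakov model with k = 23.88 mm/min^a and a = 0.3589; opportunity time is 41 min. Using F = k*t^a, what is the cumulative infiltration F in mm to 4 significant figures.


F = 23.88 * 41^0.3589 = 90.54 mm
Therefore the cumulative infiltration F = 90.54 mm.


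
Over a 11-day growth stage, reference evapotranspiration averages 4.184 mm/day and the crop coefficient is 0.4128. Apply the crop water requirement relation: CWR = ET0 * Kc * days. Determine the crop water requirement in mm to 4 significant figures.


CWR = 4.184 * 0.4128 * 11 = 19.00 mm
Therefore the crop water requirement = 19.00 mm.


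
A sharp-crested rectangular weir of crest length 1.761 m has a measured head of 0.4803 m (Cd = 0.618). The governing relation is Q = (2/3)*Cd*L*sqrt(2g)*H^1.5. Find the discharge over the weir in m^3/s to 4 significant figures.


Q = (2/3)*0.618*1.761*sqrt(2*9.81)*0.4803^1.5 = 1.070 m^3/s
Therefore the discharge over the weir = 1.070 m^3/s.


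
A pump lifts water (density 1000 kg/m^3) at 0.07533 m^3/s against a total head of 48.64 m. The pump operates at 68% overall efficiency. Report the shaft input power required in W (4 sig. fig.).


Approach: apply hydraulic power then efficiency conversion, P = rho*g*Q*H; P_in = P/eta.
Step 1 — hydraulic power (P = rho*g*Q*H):
  P = 1000 * 9.81 * 0.07533 * 48.64 = 35944.3 W
Step 2 — input power: P_in = P/eta = 35944.3 / 0.68 = 52860 W
Therefore the shaft input power required = 52860 W.


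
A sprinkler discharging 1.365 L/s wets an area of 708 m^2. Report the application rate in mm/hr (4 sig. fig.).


Approach: apply the application rate relation, rate = (Q/A)*3600.
rate = (1.365 / 708) * 3600 = 6.941 mm/hr
Therefore the application rate = 6.941 mm/hr.


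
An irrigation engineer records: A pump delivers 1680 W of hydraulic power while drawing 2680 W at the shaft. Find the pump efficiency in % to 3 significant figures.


Approach: apply the efficiency ratio, eta = (P_out/P_in)*100.
eta = (1680 / 2680) * 100 = 62.7 %
Therefore the pump efficiency = 62.7 %.


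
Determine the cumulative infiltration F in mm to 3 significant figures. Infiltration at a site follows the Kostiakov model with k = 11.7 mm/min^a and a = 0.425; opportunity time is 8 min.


Approach: apply the Kostiakov infiltration equation, F = k*t^a.
F = 11.7 * 8^0.425 = 28.3 mm
Therefore the cumulative infiltration F = 28.3 mm.


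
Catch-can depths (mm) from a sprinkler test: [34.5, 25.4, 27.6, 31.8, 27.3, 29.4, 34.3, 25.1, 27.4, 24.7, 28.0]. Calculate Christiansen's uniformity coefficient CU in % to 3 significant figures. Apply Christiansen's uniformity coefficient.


Approach: apply Christiansen's uniformity coefficient, CU = (1 - mean_abs_deviation/mean)*100.
mean = 28.682 mm
mean |d_i - mean| = 2.7769 mm
CU = (1 - 2.7769/28.682)*100 = 90.3 %
Therefore Christiansen's uniformity coefficient CU = 90.3 %.


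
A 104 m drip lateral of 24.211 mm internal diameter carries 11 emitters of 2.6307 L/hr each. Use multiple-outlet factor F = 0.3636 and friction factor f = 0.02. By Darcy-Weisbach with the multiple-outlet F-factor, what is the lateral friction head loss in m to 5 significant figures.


Approach: apply Darcy-Weisbach with the multiple-outlet F-factor, Q = n*q/(3600*1000) m^3/s; v = Q/A; hf = F*f*(L/D)*(v^2/(2g)).
Q = 11*2.6307/(3600*1000) = 8.038250e-06 m^3/s
A = pi*(24.211e-3/2)^2 = 4.603788e-04 m^2, so v = Q/A = 0.01746008 m/s
hf = 0.3636*0.02*(104/0.024211)*(0.01746008^2/(2*9.81)) = 0.00048536 m
Therefore the lateral friction head loss = 0.00048536 m.


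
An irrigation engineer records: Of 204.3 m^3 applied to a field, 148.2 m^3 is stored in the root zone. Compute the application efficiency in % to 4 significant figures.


Approach: apply the application efficiency ratio, Ea = (stored/applied)*100.
Ea = (148.2/204.3)*100 = 72.54 %
Therefore the application efficiency = 72.54 %.


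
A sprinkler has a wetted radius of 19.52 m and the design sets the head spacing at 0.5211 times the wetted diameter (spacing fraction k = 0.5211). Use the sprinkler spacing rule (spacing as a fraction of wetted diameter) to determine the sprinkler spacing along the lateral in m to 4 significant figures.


Approach: apply the sprinkler spacing rule (spacing as a fraction of wetted diameter), S = k*(2*R).
S = 0.5211 * (2 * 19.52) = 20.34 m
Therefore the sprinkler spacing along the lateral = 20.34 m.


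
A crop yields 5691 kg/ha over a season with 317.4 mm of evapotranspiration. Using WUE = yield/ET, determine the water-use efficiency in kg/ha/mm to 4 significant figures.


WUE = 5691 / 317.4 = 17.93 kg/ha/mm
Therefore the water-use efficiency = 17.93 kg/ha/mm.


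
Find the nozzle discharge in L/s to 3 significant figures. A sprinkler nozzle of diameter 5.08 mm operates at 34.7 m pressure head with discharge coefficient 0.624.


Approach: apply the orifice equation, Q = Cd*A*sqrt(2*g*h), A = pi*(d/2)^2.
A = pi*(5.08e-3/2)^2 = 2.0268e-05 m^2
Q = 0.624 * 2.0268e-05 * sqrt(2*9.81*34.7) * 1000 = 0.330 L/s
Therefore the nozzle discharge = 0.330 L/s.


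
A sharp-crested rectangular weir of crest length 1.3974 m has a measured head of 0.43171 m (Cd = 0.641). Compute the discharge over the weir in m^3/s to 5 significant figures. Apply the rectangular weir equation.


Approach: apply the rectangular weir equation, Q = (2/3)*Cd*L*sqrt(2g)*H^1.5.
Q = (2/3)*0.641*1.3974*sqrt(2*9.81)*0.43171^1.5 = 0.75028 m^3/s
Therefore the discharge over the weir = 0.75028 m^3/s.


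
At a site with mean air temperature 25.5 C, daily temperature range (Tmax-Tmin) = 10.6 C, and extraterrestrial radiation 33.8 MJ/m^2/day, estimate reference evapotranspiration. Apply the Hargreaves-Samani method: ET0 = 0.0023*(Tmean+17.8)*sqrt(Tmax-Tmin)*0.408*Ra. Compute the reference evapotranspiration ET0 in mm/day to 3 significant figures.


ET0 = 0.0023*(25.5+17.8)*sqrt(10.6)*0.408*33.8 = 4.47 mm/day
Therefore the reference evapotranspiration ET0 = 4.47 mm/day.


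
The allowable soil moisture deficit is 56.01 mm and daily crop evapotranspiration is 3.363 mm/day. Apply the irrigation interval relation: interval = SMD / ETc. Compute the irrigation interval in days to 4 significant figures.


interval = 56.01 / 3.363 = 16.65 days
Therefore the irrigation interval = 16.65 days.


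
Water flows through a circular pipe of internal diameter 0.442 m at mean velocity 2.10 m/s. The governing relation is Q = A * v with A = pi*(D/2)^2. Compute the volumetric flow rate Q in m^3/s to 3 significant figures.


A = pi*(0.442/2)^2 = 0.15344 m^2
Q = 0.15344 * 2.10 = 0.322 m^3/s
Therefore the volumetric flow rate Q = 0.322 m^3/s.


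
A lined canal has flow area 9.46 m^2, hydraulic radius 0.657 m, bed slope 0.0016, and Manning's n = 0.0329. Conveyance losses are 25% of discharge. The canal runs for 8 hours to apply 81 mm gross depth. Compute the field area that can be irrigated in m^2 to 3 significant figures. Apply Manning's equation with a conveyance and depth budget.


Approach: apply Manning's equation with a conveyance and depth budget, Q = (1/n)*A*R^(2/3)*S^(1/2); Q_field = Q*(1-loss); Area = Q_field*t/(d/1000).
Step 1 — canal discharge (Manning's equation):
  Q = (1/0.0329) * 9.46 * 0.657^(2/3) * 0.0016^(1/2) = 8.6922 m^3/s
Step 2 — delivered flow: Q_field = 8.6922*(1 - 25/100) = 6.5192 m^3/s
Step 3 — volume delivered: V = 6.5192 * 8*3600 = 187750 m^3
Step 4 — area served: A = V / (depth/1000) = 187750 / 0.081 = 2320000 m^2
Therefore the field area that can be irrigated = 2320000 m^2.


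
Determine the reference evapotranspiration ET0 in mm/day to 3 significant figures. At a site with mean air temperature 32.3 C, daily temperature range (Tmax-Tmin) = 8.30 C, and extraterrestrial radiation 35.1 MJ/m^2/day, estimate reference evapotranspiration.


Approach: apply the Hargreaves-Samani method, ET0 = 0.0023*(Tmean+17.8)*sqrt(Tmax-Tmin)*0.408*Ra.
ET0 = 0.0023*(32.3+17.8)*sqrt(8.30)*0.408*35.1 = 4.75 mm/day
Therefore the reference evapotranspiration ET0 = 4.75 mm/day.


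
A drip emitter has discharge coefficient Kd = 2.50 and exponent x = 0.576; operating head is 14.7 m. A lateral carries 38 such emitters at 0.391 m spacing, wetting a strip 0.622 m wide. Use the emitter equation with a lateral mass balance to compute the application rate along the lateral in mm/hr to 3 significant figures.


Approach: apply the emitter equation with a lateral mass balance, q = Kd*h^x; Q = n*q; rate = Q/(n*spacing*width).
Step 1 — single emitter flow (q = Kd*h^x):
  q = 2.50 * 14.7^0.576 = 11.757 L/hr
Step 2 — total lateral flow: Q = 38 * 11.757 = 446.78 L/hr
Step 3 — wetted area: A = 38 * 0.391 * 0.622 = 9.2417 m^2
Step 4 — application rate: Q/A = 446.78/9.2417 = 48.3 mm/hr
Therefore the application rate along the lateral = 48.3 mm/hr.


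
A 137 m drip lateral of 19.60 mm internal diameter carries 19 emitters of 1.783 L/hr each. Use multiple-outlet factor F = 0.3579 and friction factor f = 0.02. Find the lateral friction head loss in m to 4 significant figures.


Approach: apply Darcy-Weisbach with the multiple-outlet F-factor, Q = n*q/(3600*1000) m^3/s; v = Q/A; hf = F*f*(L/D)*(v^2/(2g)).
Q = 19*1.783/(3600*1000) = 9.41028e-06 m^3/s
A = pi*(19.60e-3/2)^2 = 3.01719e-04 m^2, so v = Q/A = 0.0311889 m/s
hf = 0.3579*0.02*(137/0.01960)*(0.0311889^2/(2*9.81)) = 0.002481 m
Therefore the lateral friction head loss = 0.002481 m.


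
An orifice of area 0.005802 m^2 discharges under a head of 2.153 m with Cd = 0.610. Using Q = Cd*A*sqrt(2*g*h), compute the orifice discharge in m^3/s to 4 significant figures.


Q = 0.610 * 0.005802 * sqrt(2*9.81*2.153) = 0.02300 m^3/s
Therefore the orifice discharge = 0.02300 m^3/s.


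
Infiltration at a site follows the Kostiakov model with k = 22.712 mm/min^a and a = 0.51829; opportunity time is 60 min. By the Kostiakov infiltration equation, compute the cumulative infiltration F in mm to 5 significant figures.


Approach: apply the Kostiakov infiltration equation, F = k*t^a.
F = 22.712 * 60^0.51829 = 189.61 mm
Therefore the cumulative infiltration F = 189.61 mm.


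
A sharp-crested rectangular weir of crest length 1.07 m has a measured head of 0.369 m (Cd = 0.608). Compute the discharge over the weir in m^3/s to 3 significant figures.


Approach: apply the rectangular weir equation, Q = (2/3)*Cd*L*sqrt(2g)*H^1.5.
Q = (2/3)*0.608*1.07*sqrt(2*9.81)*0.369^1.5 = 0.431 m^3/s
Therefore the discharge over the weir = 0.431 m^3/s.


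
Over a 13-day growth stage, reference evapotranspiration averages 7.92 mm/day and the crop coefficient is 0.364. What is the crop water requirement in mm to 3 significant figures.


Approach: apply the crop water requirement relation, CWR = ET0 * Kc * days.
CWR = 7.92 * 0.364 * 13 = 37.5 mm
Therefore the crop water requirement = 37.5 mm.


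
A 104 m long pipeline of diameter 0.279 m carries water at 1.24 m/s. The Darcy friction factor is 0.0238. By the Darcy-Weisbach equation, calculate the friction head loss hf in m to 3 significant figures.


Approach: apply the Darcy-Weisbach equation, hf = f*(L/D)*(v^2/(2g)).
hf = 0.0238 * (104/0.279) * (1.24^2 / (2*9.81))
hf = 0.695 m
Therefore the friction head loss hf = 0.695 m.


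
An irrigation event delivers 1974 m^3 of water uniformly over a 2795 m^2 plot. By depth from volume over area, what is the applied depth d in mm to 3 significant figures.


Approach: apply depth from volume over area, d = (V/A)*1000.
d = (1974 / 2795) * 1000 = 706 mm
Therefore the applied depth d = 706 mm.


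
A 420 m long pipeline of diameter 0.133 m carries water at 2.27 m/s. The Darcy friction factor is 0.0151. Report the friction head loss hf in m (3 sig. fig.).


Approach: apply the Darcy-Weisbach equation, hf = f*(L/D)*(v^2/(2g)).
hf = 0.0151 * (420/0.133) * (2.27^2 / (2*9.81))
hf = 12.5 m
Therefore the friction head loss hf = 12.5 m.


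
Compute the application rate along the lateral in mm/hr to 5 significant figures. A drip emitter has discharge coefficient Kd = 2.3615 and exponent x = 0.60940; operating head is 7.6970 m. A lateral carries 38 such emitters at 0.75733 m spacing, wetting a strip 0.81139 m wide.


Approach: apply the emitter equation with a lateral mass balance, q = Kd*h^x; Q = n*q; rate = Q/(n*spacing*width).
Step 1 — single emitter flow (q = Kd*h^x):
  q = 2.3615 * 7.6970^0.60940 = 8.190535 L/hr
Step 2 — total lateral flow: Q = 38 * 8.190535 = 311.2403 L/hr
Step 3 — wetted area: A = 38 * 0.75733 * 0.81139 = 23.35062 m^2
Step 4 — application rate: Q/A = 311.2403/23.35062 = 13.329 mm/hr
Therefore the application rate along the lateral = 13.329 mm/hr.


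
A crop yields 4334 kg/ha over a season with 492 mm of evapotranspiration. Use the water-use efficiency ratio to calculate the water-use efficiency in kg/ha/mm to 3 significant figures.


Approach: apply the water-use efficiency ratio, WUE = yield/ET.
WUE = 4334 / 492 = 8.81 kg/ha/mm
Therefore the water-use efficiency = 8.81 kg/ha/mm.


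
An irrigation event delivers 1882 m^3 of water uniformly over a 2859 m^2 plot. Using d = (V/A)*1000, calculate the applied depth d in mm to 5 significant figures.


d = (1882 / 2859) * 1000 = 658.27 mm
Therefore the applied depth d = 658.27 mm.


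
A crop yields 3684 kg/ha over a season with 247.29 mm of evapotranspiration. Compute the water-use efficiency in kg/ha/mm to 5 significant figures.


Approach: apply the water-use efficiency ratio, WUE = yield/ET.
WUE = 3684 / 247.29 = 14.897 kg/ha/mm
Therefore the water-use efficiency = 14.897 kg/ha/mm.


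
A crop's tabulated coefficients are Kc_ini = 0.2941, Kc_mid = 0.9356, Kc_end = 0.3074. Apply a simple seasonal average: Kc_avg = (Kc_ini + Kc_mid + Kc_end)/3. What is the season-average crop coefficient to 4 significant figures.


Kc_avg = (0.2941 + 0.9356 + 0.3074)/3 = 0.5124
Therefore the season-average crop coefficient = 0.5124.


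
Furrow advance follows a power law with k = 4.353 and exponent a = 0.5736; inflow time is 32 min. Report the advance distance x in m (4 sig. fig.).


Approach: apply the power-law advance function, x = k*t^a.
x = 4.353 * 32^0.5736 = 31.78 m
Therefore the advance distance x = 31.78 m.


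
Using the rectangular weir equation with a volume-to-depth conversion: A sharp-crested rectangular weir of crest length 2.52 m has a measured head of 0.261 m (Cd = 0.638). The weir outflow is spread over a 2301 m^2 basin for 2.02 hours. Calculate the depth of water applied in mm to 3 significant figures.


Approach: apply the rectangular weir equation with a volume-to-depth conversion, Q = (2/3)*Cd*L*sqrt(2g)*H^1.5; d = Q*t/A * 1000.
Step 1 — weir discharge:
  Q = (2/3)*0.638*2.52*sqrt(2*9.81)*0.261^1.5 = 0.63305 m^3/s
Step 2 — volume: V = 0.63305 * 2.02*3600 = 4603.6 m^3
Step 3 — depth: d = V/A * 1000 = 4603.6/2301 * 1000 = 2000 mm
Therefore the depth of water applied = 2000 mm.


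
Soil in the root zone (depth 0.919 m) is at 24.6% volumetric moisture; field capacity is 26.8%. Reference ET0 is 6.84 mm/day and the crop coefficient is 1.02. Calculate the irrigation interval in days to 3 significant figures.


Approach: apply soil-water budget scheduling, SMD = (FC-theta)/100*depth*1000; ETc = ET0*Kc; interval = SMD/ETc.
Step 1 — soil moisture deficit:
  SMD = (26.8 - 24.6)/100 * 0.919 * 1000 = 20.218 mm
Step 2 — daily crop ET (ETc = ET0*Kc):
  ETc = 6.84 * 1.02 = 6.9768 mm/day
Step 3 — irrigation interval (SMD/ETc):
  interval = 20.218 / 6.9768 = 2.90 days
Therefore the irrigation interval = 2.90 days.


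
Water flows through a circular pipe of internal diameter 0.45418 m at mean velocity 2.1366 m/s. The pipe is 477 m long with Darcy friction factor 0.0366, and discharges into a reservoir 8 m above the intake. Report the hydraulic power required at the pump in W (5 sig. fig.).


Approach: apply continuity + Darcy-Weisbach + hydraulic power, Q = A*v; hf = f*(L/D)*(v^2/(2g)); H = static + hf; P = rho*g*Q*H.
Step 1 — flow rate (continuity, Q = A*v):
  A = pi*(0.45418/2)^2 = 0.1620115 m^2
  Q = 0.1620115 * 2.1366 = 0.3461538 m^3/s
Step 2 — friction head loss (Darcy-Weisbach):
  hf = 0.0366 * (477/0.45418) * (2.1366^2 / (2*9.81))
  hf = 8.943735 m
Step 3 — total head: H = 8 + 8.943735 = 16.94373 m
Step 4 — hydraulic power (P = rho*g*Q*H):
  P = 1000 * 9.81 * 0.3461538 * 16.94373 = 57537 W
Therefore the hydraulic power required at the pump = 57537 W.


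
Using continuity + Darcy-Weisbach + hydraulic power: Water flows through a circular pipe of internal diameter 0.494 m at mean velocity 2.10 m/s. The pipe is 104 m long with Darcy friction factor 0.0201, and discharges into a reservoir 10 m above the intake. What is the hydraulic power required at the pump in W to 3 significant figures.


Approach: apply continuity + Darcy-Weisbach + hydraulic power, Q = A*v; hf = f*(L/D)*(v^2/(2g)); H = static + hf; P = rho*g*Q*H.
Step 1 — flow rate (continuity, Q = A*v):
  A = pi*(0.494/2)^2 = 0.19167 m^2
  Q = 0.19167 * 2.10 = 0.40250 m^3/s
Step 2 — friction head loss (Darcy-Weisbach):
  hf = 0.0201 * (104/0.494) * (2.10^2 / (2*9.81))
  hf = 0.95113 m
Step 3 — total head: H = 10 + 0.95113 = 10.951 m
Step 4 — hydraulic power (P = rho*g*Q*H):
  P = 1000 * 9.81 * 0.40250 * 10.951 = 43200 W
Therefore the hydraulic power required at the pump = 43200 W.


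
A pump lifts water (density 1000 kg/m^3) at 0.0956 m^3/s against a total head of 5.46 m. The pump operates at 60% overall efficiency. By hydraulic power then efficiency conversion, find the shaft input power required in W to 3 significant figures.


Approach: apply hydraulic power then efficiency conversion, P = rho*g*Q*H; P_in = P/eta.
Step 1 — hydraulic power (P = rho*g*Q*H):
  P = 1000 * 9.81 * 0.0956 * 5.46 = 5120.6 W
Step 2 — input power: P_in = P/eta = 5120.6 / 0.6 = 8530 W
Therefore the shaft input power required = 8530 W.
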